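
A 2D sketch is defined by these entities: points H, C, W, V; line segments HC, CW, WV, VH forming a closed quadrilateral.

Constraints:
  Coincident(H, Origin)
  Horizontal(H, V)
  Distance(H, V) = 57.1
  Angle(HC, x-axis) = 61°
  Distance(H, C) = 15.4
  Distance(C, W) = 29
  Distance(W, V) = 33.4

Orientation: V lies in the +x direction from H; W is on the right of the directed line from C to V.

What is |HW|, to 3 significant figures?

26.9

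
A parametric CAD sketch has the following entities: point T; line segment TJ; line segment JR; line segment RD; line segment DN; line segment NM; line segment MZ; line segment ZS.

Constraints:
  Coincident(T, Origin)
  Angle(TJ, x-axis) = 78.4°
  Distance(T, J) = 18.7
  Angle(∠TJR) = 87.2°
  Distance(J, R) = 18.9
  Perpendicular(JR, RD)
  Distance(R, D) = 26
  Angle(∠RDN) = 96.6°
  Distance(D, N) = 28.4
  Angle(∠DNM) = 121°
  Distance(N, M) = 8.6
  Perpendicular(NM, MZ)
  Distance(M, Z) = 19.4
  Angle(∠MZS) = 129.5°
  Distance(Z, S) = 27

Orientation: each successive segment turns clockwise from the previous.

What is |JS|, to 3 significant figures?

31.8

T is at the origin; TJ runs at 78.4° with length 18.7, so J = (3.76, 18.3). ∠TJR = 87.2° gives JR at -14.4° from the x-axis; with |JR| = 18.9, R = (22.1, 13.6). JR is perpendicular to RD, so RD runs at -104°; with |RD| = 26.0, D = (15.6, -11.6). ∠RDN = 96.6° gives DN at 172° from the x-axis; with |DN| = 28.4, N = (-12.5, -7.71). ∠DNM = 121.0° gives NM at 113° from the x-axis; with |NM| = 8.6, M = (-15.9, 0.194). The perpendicularity gives MZ at right angles to NM, so MZ runs at 23.2°; with |MZ| = 19.4, Z = (1.91, 7.84). ∠MZS = 129.5° gives ZS at -27.3° from the x-axis; with |ZS| = 27.0, S = (25.9, -4.55). Then |JS| = |S − J| = 31.8.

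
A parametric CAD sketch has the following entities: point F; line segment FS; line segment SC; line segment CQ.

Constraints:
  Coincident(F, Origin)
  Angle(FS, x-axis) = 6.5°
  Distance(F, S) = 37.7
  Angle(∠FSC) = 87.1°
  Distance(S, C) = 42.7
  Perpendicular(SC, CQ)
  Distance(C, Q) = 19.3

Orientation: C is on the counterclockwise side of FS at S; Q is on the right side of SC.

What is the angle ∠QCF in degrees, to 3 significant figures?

133°

∠FSC = 87.1°, so SC runs at 6.5° + (180° − 87.1°) = 99.4° from the x-axis; with |SC| = 42.7, C = S + 42.7·(cos 99.4°, sin 99.4°) = (30.5, 46.4). The perpendicularity gives CQ at right angles to SC; with |CQ| = 19.3 on the right of SC, Q = C + 19.3·(0.987, 0.163) = (49.5, 49.5). Then cos ∠QCF = CQ·CF / (|CQ||CF|), giving 133°.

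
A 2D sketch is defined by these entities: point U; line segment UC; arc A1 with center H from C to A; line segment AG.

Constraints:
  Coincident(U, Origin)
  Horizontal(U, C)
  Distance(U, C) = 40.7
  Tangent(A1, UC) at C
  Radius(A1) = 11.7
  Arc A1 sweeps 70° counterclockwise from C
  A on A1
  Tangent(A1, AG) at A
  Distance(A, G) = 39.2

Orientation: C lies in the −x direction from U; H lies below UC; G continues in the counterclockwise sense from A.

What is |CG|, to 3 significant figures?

50.8

U is at the origin; U and C share the same y with |UC| = 40.7 and C on the −x side, so C = (-40.7, 0.00). A1 meets UC tangentially, so HC is at right angles to UC, so H = C + (0, -11.7) = (-40.7, -11.7). On A1, C sits at bearing 90° from H; a 70° counterclockwise sweep puts A at bearing 160°, so A = H + 11.7·(cos 160°, sin 160°) = (-51.7, -7.70). A1 meets AG tangentially, so HA is at right angles to AG, so AG runs along (−sin 160°, cos 160°); with |AG| = 39.2, G = (-65.1, -44.5). Then |CG| = |G − C| = 50.8.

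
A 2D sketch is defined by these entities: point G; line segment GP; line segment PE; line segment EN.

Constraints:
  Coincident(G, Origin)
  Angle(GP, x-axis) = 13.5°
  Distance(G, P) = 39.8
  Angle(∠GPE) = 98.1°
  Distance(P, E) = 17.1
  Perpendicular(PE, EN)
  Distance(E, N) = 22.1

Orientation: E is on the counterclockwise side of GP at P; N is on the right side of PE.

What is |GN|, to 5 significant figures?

65.561

G is at the origin; GP runs at 13.5° with length 39.8, so P = 39.8·(cos 13.5°, sin 13.5°) = (38.700, 9.2911). ∠GPE = 98.1°, so PE runs at 13.5° + (180° − 98.1°) = 95.400° from the x-axis; with |PE| = 17.1, E = P + 17.1·(cos 95.400°, sin 95.400°) = (37.091, 26.315). PE ⟂ EN; with |EN| = 22.1 on the right of PE, N = E + 22.1·(0.99556, 0.094108) = (59.093, 28.395). Then |GN| = |N − G| = 65.561.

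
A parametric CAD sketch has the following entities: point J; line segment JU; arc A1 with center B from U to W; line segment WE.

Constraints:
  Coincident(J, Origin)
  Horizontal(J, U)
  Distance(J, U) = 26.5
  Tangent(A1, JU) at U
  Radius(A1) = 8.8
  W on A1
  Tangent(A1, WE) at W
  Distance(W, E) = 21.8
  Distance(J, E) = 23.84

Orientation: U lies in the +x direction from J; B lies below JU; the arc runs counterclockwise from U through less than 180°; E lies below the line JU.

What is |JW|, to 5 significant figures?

19.480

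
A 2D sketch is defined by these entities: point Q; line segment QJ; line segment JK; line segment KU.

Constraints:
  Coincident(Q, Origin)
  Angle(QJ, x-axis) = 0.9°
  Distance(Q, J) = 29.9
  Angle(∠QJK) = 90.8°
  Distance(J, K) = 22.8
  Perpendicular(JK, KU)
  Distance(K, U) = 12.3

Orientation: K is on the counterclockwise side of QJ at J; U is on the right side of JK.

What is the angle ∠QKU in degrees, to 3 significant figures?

142°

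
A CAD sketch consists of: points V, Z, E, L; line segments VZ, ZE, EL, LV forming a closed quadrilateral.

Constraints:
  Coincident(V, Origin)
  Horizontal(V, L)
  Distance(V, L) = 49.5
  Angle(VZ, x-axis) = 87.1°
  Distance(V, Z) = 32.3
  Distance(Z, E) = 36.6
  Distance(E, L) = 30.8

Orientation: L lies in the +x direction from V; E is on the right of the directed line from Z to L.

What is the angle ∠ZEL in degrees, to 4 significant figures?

117.6°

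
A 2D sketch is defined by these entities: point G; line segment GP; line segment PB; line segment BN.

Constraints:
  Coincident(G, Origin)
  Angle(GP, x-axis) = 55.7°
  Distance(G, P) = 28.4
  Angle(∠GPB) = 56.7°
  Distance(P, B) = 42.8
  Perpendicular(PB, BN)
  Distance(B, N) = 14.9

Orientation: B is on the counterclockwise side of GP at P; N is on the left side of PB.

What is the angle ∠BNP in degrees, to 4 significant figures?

70.81°

∠GPB = 56.7°, so PB runs at 55.7° + (180° − 56.7°) = 179.0° from the x-axis; with |PB| = 42.8, B = P + 42.8·(cos 179.0°, sin 179.0°) = (-26.79, 24.21). PB is perpendicular to BN; with |BN| = 14.9 on the left of PB, N = B + 14.9·(-0.01745, -0.9998) = (-27.05, 9.310). Then cos ∠BNP = NB·NP / (|NB||NP|), giving 70.81°.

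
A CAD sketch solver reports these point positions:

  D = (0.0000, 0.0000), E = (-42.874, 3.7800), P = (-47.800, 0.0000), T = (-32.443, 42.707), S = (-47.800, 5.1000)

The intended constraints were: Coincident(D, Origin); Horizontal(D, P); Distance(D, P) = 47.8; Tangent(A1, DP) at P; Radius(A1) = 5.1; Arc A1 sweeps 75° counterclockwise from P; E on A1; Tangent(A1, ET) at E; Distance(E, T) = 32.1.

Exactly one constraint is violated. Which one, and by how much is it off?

Distance(E, T) = 32.1 — off by 8.20.

D = (0.00, 0.00) ✓; D.y = 0.00, P.y = 0.00 ✓; |DP| = 47.80 ✓; ∠(SP, PD) = 90.00° ✓; |SP| = 5.100 ✓; bearing(S→E) − bearing(S→P) = 75.00° ✓; |SE| = 5.100 ✓; ∠(SE, ET) = 90.00° ✓; |ET| = 40.30 ✗.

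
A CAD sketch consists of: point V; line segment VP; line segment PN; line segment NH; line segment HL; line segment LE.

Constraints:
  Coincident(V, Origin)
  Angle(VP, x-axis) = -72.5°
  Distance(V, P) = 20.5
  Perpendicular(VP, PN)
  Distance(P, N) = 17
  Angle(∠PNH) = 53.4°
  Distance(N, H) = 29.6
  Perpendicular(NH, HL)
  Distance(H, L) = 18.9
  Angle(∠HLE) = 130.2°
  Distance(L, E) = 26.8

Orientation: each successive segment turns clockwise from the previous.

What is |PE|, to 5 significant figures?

22.573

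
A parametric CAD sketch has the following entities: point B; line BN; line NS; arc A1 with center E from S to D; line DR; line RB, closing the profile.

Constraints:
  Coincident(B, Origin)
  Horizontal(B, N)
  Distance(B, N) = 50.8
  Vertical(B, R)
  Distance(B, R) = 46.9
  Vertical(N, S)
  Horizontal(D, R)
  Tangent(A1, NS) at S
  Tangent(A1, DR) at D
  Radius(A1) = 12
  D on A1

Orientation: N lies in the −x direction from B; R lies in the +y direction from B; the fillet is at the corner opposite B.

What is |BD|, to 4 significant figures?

60.87

B is at the origin; BN is horizontal with |BN| = 50.8 and N on the −x side, so N = (-50.80, 0.000). BR is vertical with |BR| = 46.9 and R on the +y side, so R = (0.000, 46.90). The virtual corner opposite B is at (-50.80, 46.90). Since A1 is tangent to NS there, ES ⟂ NS and since A1 is tangent to DR there, ED ⟂ DR, with radius 12.0, so the center E sits 12.0 in from both sides at E = (-38.80, 34.90). That places the tangent points at S = (-50.80, 34.90) on NS and D = (-38.80, 46.90) on DR. Then |BD| = |D − B| = 60.87.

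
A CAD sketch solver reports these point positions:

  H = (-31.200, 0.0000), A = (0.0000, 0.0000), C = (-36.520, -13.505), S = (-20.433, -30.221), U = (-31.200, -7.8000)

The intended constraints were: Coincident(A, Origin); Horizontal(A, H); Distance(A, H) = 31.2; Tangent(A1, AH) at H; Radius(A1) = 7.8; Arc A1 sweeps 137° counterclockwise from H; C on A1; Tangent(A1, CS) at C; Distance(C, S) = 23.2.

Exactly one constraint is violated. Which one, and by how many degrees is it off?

Tangent(A1, CS) at C — off by 3.10°.

A = (0.00, 0.00) ✓; A.y = 0.00, H.y = 0.00 ✓; |AH| = 31.20 ✓; ∠(UH, HA) = 90.00° ✓; |UH| = 7.800 ✓; bearing(U→C) − bearing(U→H) = 137.0° ✓; |UC| = 7.801 ✓; ∠(UC, CS) = 93.10° ✗; |CS| = 23.20 ✓.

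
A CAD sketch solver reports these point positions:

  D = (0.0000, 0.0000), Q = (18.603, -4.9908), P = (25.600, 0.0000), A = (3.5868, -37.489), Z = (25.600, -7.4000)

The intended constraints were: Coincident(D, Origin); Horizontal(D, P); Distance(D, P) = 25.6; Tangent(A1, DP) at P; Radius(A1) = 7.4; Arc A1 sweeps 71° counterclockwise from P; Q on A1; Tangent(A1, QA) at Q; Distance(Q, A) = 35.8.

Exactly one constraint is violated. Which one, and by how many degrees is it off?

Tangent(A1, QA) at Q — off by 5.80°.

D = (0.00, 0.00) ✓; D.y = 0.00, P.y = 0.00 ✓; |DP| = 25.60 ✓; ∠(ZP, PD) = 90.00° ✓; |ZP| = 7.400 ✓; bearing(Z→Q) − bearing(Z→P) = 71.00° ✓; |ZQ| = 7.400 ✓; ∠(ZQ, QA) = 95.80° ✗; |QA| = 35.80 ✓.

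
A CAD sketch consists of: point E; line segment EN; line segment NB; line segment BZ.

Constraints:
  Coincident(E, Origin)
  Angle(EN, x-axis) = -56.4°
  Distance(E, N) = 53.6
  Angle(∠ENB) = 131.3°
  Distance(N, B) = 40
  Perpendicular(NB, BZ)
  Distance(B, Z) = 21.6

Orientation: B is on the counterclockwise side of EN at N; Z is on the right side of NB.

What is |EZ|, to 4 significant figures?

97.51

E is at the origin; EN runs at -56.4° with length 53.6, so N = 53.6·(cos -56.4°, sin -56.4°) = (29.66, -44.64). ∠ENB = 131.3°, so NB runs at -56.4° + (180° − 131.3°) = -7.700° from the x-axis; with |NB| = 40.0, B = N + 40.0·(cos -7.700°, sin -7.700°) = (69.30, -50.00). NB ⟂ BZ; with |BZ| = 21.6 on the right of NB, Z = B + 21.6·(-0.1340, -0.9910) = (66.41, -71.41). Then |EZ| = |Z − E| = 97.51.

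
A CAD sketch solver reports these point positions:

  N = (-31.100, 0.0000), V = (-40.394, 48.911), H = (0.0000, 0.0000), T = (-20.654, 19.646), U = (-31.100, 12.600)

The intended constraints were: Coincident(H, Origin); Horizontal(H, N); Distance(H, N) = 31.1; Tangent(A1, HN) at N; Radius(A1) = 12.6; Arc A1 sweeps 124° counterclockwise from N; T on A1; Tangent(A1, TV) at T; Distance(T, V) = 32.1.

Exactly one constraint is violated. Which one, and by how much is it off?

Distance(T, V) = 32.1 — off by 3.20.

H = (0.00, 0.00) ✓; H.y = 0.00, N.y = 0.00 ✓; |HN| = 31.10 ✓; ∠(UN, NH) = 90.00° ✓; |UN| = 12.60 ✓; bearing(U→T) − bearing(U→N) = 124.0° ✓; |UT| = 12.60 ✓; ∠(UT, TV) = 90.00° ✓; |TV| = 35.30 ✗.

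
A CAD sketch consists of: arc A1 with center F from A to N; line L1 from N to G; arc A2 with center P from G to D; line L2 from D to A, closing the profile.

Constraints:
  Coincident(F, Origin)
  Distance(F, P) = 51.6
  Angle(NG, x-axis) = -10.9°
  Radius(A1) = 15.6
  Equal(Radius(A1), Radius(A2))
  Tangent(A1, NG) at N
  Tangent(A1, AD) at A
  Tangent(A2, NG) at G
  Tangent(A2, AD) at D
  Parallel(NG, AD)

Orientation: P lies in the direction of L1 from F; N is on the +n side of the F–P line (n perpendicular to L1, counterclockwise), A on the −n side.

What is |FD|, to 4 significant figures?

53.91

The slot axis is L1's direction at -10.9°, so u = (cos -10.9°, sin -10.9°) = (0.9820, -0.1891) and n = (−sin -10.9°, cos -10.9°) = (0.1891, 0.9820). F is at the origin and P lies 51.6 along u from F, so P = 51.6·u = (50.67, -9.757). Tangency of A1 to both parallel lines with radius 15.6 puts N and A at F ± 15.6·n: N = (2.950, 15.32), A = (-2.950, -15.32). Equal radii place G and D the same way about P: G = P + 15.6·n = (53.62, 5.561), D = P − 15.6·n = (47.72, -25.08). Then |FD| = |D − F| = 53.91.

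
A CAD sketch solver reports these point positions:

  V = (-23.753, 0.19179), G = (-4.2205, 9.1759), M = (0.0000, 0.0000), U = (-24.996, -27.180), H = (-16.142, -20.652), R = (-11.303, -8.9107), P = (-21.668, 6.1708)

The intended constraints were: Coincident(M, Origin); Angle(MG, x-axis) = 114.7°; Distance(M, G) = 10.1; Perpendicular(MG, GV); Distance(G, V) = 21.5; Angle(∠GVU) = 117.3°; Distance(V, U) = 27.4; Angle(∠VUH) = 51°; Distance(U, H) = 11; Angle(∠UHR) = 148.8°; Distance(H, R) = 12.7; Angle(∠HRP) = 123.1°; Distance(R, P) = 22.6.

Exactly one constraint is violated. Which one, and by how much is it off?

Distance(R, P) = 22.6 — off by 4.30.

M = (0.00, 0.00) ✓; MG at 114.7° ✓; |MG| = 10.10 ✓; ∠(MG, GV) = 90.00° ✓; |GV| = 21.50 ✓; ∠GVU = 117.3° ✓; |VU| = 27.40 ✓; ∠VUH = 51.00° ✓; |UH| = 11.00 ✓; ∠UHR = 148.8° ✓; |HR| = 12.70 ✓; ∠HRP = 123.1° ✓; |RP| = 18.30 ✗.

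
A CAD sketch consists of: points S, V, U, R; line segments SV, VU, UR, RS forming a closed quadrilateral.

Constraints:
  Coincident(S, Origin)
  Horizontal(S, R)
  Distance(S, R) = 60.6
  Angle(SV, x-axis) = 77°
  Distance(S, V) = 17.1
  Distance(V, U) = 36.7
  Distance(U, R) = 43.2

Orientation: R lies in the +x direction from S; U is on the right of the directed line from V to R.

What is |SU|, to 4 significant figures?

26.03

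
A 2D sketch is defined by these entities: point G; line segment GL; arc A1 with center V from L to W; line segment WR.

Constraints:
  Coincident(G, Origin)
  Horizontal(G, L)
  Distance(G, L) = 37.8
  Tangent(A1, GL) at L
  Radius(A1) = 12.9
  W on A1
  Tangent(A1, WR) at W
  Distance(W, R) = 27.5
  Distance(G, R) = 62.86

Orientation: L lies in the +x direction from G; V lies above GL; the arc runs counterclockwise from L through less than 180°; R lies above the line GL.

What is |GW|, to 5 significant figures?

52.658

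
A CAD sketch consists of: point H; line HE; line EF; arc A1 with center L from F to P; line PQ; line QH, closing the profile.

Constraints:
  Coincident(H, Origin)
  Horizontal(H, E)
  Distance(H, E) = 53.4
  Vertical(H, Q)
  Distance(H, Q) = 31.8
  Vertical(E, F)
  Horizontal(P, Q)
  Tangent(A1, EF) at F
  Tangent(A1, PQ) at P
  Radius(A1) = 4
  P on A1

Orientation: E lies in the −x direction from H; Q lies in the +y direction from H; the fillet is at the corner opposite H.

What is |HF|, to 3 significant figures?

60.2

H is at the origin; H and E share the same y with |HE| = 53.4 and E on the −x side, so E = (-53.4, 0.00). H and Q share the same x with |HQ| = 31.8 and Q on the +y side, so Q = (0.00, 31.8). The virtual corner opposite H is at (-53.4, 31.8). A1 meets EF tangentially, so LF is at right angles to EF and A1 meets PQ tangentially, so LP is at right angles to PQ, with radius 4.0, so the center L sits 4.0 in from both sides at L = (-49.4, 27.8). That places the tangent points at F = (-53.4, 27.8) on EF and P = (-49.4, 31.8) on PQ. Then |HF| = |F − H| = 60.2.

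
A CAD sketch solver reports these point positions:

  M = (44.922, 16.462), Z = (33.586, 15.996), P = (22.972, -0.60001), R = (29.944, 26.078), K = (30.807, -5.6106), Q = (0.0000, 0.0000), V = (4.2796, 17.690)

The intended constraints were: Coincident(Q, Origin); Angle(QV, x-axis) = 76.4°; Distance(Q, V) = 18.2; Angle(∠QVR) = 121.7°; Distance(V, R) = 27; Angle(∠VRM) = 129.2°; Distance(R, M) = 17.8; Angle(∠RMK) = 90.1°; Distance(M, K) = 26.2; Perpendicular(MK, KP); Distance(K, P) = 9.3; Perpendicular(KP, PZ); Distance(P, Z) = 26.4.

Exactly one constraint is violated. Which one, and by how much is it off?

Distance(P, Z) = 26.4 — off by 6.70.

Q = (0.00, 0.00) ✓; QV at 76.40° ✓; |QV| = 18.20 ✓; ∠QVR = 121.7° ✓; |VR| = 27.00 ✓; ∠VRM = 129.2° ✓; |RM| = 17.80 ✓; ∠RMK = 90.10° ✓; |MK| = 26.20 ✓; ∠(MK, KP) = 90.00° ✓; |KP| = 9.300 ✓; ∠(KP, PZ) = 90.00° ✓; |PZ| = 19.70 ✗.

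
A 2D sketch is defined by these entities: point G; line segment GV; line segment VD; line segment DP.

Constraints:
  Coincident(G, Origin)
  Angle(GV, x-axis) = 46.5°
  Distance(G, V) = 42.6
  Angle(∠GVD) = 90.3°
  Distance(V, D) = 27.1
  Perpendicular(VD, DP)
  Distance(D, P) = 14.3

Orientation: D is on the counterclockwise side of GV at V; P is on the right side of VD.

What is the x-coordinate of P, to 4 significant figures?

19.66

∠GVD = 90.3°, so VD runs at 46.5° + (180° − 90.3°) = 136.2° from the x-axis; with |VD| = 27.1, D = V + 27.1·(cos 136.2°, sin 136.2°) = (9.764, 49.66). VD is perpendicular to DP; with |DP| = 14.3 on the right of VD, P = D + 14.3·(0.6921, 0.7218) = (19.66, 59.98). So P.x = 19.66.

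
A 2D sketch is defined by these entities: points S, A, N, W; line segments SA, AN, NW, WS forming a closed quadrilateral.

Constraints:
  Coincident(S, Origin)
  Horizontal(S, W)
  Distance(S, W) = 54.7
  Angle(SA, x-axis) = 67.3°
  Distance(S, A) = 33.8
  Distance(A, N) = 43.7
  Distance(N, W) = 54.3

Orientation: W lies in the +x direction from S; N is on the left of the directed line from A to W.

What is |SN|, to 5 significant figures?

73.843

Checks: |AN| = 43.70 ✓; |NW| = 54.30 ✓.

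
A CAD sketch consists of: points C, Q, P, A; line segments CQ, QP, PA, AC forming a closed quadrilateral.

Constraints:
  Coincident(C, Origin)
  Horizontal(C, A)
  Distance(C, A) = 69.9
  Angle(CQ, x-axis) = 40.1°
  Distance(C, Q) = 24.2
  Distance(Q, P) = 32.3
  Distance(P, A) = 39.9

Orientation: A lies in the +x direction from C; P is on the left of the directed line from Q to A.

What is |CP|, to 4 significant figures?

56.32

Checks: |QP| = 32.30 ✓; |PA| = 39.90 ✓.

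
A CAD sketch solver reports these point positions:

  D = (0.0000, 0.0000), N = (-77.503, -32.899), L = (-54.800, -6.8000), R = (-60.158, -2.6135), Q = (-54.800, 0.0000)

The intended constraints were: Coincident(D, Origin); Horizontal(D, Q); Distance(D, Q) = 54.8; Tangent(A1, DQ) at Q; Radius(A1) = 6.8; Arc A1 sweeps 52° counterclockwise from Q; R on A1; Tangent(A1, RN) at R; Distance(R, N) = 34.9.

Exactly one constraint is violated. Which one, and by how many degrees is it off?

Tangent(A1, RN) at R — off by 8.20°.

D = (0.00, 0.00) ✓; D.y = 0.00, Q.y = 0.00 ✓; |DQ| = 54.80 ✓; ∠(LQ, QD) = 90.00° ✓; |LQ| = 6.800 ✓; bearing(L→R) − bearing(L→Q) = 52.00° ✓; |LR| = 6.800 ✓; ∠(LR, RN) = 81.80° ✗; |RN| = 34.90 ✓.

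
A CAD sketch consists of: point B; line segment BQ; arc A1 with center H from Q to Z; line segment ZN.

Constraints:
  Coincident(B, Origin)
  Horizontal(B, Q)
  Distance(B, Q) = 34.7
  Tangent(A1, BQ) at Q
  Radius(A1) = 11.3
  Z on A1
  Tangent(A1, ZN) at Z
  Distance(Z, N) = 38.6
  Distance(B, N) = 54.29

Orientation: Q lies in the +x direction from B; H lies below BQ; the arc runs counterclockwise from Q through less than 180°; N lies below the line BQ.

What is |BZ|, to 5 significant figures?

25.841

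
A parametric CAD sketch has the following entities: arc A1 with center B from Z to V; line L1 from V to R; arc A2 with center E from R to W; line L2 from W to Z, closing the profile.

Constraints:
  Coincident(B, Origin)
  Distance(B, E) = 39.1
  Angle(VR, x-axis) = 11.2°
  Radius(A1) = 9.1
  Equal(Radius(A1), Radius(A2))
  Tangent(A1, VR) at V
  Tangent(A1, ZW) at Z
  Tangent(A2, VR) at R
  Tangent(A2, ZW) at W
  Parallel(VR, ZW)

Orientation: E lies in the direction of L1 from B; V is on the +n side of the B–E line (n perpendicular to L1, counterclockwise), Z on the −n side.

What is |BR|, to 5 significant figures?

40.145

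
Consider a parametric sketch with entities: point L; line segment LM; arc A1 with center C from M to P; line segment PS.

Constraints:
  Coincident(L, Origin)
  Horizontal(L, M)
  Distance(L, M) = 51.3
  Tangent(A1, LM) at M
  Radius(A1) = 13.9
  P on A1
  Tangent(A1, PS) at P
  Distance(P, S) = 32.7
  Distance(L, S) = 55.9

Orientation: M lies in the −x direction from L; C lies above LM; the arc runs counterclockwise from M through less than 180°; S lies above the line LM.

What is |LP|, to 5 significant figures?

39.445

L is at the origin; L and M share the same y with |LM| = 51.3 and M on the −x side, so M = (-51.300, 0.0000). Since A1 is tangent to LM there, CM ⟂ LM, so C = M + (0, 13.9) = (-51.300, 13.900). Since CP ⟂ PS (tangency), |CS| = √(13.9² + 32.7²) = 35.532 regardless of where P sits on A1. So S lies on both circle(L, 55.9) and circle(C, 35.532); the above-LM intersection is S = (-33.574, 44.694). P is the foot of the tangent from S: P = (-37.501, 12.231).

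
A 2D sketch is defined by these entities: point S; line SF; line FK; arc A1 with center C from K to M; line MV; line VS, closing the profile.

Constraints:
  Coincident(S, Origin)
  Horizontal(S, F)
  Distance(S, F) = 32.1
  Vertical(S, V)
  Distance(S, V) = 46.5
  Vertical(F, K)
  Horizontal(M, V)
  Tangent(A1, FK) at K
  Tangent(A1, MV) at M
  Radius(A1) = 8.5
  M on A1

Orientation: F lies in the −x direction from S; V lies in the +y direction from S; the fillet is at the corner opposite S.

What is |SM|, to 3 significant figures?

52.1

The virtual corner opposite S is at (-32.1, 46.5). A1 meets FK tangentially, so CK is at right angles to FK and the tangent condition forces CM to be normal to MV, with radius 8.5, so the center C sits 8.5 in from both sides at C = (-23.6, 38.0). That places the tangent points at K = (-32.1, 38.0) on FK and M = (-23.6, 46.5) on MV. Then |SM| = |M − S| = 52.1.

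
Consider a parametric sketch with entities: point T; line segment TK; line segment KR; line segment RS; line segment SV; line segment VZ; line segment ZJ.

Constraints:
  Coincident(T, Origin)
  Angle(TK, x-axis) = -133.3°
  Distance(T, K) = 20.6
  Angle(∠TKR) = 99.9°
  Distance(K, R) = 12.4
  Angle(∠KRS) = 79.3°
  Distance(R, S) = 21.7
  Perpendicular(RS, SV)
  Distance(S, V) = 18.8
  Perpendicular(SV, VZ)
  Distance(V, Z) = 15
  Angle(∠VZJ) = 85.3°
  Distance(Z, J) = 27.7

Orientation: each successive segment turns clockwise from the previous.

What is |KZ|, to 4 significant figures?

7.944

RS ⟂ SV, so SV runs at -44.10°; with |SV| = 18.8, V = (4.122, -5.666). SV is perpendicular to VZ, so VZ runs at -134.1°; with |VZ| = 15.0, Z = (-6.317, -16.44). Then |KZ| = |Z − K| = 7.944.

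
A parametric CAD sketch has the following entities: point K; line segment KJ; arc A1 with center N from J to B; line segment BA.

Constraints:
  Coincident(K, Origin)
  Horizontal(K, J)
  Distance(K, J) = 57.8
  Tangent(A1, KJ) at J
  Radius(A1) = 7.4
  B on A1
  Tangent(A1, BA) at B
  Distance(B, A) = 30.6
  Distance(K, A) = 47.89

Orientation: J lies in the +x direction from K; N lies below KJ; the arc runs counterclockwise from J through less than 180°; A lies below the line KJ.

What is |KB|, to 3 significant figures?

51.4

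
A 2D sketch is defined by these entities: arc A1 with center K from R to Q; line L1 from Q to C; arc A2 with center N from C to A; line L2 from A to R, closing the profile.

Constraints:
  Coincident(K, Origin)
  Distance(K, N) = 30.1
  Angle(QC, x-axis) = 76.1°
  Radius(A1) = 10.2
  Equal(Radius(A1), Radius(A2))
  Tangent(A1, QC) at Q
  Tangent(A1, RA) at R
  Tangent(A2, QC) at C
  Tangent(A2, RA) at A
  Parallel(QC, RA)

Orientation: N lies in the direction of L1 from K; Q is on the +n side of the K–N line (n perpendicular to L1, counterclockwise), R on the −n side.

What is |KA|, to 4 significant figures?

31.78

The slot axis is L1's direction at 76.1°, so u = (cos 76.1°, sin 76.1°) = (0.2402, 0.9707) and n = (−sin 76.1°, cos 76.1°) = (-0.9707, 0.2402). K is at the origin and N lies 30.1 along u from K, so N = 30.1·u = (7.231, 29.22). Tangency of A1 to both parallel lines with radius 10.2 puts Q and R at K ± 10.2·n: Q = (-9.901, 2.450), R = (9.901, -2.450). Equal radii place C and A the same way about N: C = N + 10.2·n = (-2.670, 31.67), A = N − 10.2·n = (17.13, 26.77). Then |KA| = |A − K| = 31.78.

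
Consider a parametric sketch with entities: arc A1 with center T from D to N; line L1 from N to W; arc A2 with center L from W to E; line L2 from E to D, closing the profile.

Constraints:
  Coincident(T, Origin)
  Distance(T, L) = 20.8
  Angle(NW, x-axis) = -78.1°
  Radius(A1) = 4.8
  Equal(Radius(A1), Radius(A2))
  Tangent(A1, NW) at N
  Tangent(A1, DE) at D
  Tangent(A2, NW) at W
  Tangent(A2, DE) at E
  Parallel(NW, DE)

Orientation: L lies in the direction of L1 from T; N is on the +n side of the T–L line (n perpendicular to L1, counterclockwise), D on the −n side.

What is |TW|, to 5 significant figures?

21.347

The slot axis is L1's direction at -78.1°, so u = (cos -78.1°, sin -78.1°) = (0.20620, -0.97851) and n = (−sin -78.1°, cos -78.1°) = (0.97851, 0.20620). T is at the origin and L lies 20.8 along u from T, so L = 20.8·u = (4.2890, -20.353). Tangency of A1 to both parallel lines with radius 4.8 puts N and D at T ± 4.8·n: N = (4.6968, 0.98978), D = (-4.6968, -0.98978). Equal radii place W and E the same way about L: W = L + 4.8·n = (8.9859, -19.363), E = L − 4.8·n = (-0.40780, -21.343). Then |TW| = |W − T| = 21.347.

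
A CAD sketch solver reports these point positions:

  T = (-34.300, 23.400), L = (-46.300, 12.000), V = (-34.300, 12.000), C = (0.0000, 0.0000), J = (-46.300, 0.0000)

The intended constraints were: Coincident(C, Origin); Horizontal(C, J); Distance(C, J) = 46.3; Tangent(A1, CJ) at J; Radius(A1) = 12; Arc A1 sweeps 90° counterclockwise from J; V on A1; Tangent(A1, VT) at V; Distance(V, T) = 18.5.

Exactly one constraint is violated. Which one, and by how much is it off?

Distance(V, T) = 18.5 — off by 7.10.

C = (0.00, 0.00) ✓; C.y = 0.00, J.y = 0.00 ✓; |CJ| = 46.30 ✓; ∠(LJ, JC) = 90.00° ✓; |LJ| = 12.00 ✓; bearing(L→V) − bearing(L→J) = 90.00° ✓; |LV| = 12.00 ✓; ∠(LV, VT) = 90.00° ✓; |VT| = 11.40 ✗.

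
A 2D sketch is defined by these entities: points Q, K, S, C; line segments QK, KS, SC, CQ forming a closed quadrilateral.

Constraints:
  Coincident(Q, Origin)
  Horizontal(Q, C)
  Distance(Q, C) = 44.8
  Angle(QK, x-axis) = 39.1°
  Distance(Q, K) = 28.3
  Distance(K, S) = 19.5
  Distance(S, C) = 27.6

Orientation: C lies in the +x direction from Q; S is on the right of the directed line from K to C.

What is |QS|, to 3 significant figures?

17.3

Checks: |KS| = 19.50 ✓; |SC| = 27.60 ✓.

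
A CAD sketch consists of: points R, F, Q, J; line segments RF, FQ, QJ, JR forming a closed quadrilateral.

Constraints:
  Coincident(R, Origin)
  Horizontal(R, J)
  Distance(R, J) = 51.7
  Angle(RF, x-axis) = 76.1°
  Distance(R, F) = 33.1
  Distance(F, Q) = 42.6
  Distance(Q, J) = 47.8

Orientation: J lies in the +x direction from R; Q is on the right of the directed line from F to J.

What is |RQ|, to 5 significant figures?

11.529

Checks: |FQ| = 42.60 ✓; |QJ| = 47.80 ✓.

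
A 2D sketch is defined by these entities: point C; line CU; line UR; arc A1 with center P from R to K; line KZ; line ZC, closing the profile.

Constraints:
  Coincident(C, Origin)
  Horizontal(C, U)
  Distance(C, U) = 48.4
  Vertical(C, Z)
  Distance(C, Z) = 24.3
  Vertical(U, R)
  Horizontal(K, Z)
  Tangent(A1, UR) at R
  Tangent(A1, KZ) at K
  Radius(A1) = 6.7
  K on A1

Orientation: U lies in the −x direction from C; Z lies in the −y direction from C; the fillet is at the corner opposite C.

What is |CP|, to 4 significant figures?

45.26

C is at the origin; C and U share the same y with |CU| = 48.4 and U on the −x side, so U = (-48.40, 0.000). CZ is vertical with |CZ| = 24.3 and Z on the −y side, so Z = (0.000, -24.30). The virtual corner opposite C is at (-48.40, -24.30). Since A1 is tangent to UR there, PR ⟂ UR and since A1 is tangent to KZ there, PK ⟂ KZ, with radius 6.7, so the center P sits 6.7 in from both sides at P = (-41.70, -17.60). Then |CP| = |P − C| = 45.26.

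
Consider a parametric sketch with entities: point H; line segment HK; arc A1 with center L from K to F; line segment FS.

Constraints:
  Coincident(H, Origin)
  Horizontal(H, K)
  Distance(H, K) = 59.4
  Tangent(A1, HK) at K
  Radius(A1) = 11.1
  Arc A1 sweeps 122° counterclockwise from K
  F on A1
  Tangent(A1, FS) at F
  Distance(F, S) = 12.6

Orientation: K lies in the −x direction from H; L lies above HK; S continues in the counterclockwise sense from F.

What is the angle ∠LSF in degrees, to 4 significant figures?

41.38°

H is at the origin; HK is horizontal with |HK| = 59.4 and K on the −x side, so K = (-59.40, 0.000). Since A1 is tangent to HK there, LK ⟂ HK, so L = K + (0, 11.1) = (-59.40, 11.10). On A1, K sits at bearing -90° from L; a 122° counterclockwise sweep puts F at bearing 32°, so F = L + 11.1·(cos 32°, sin 32°) = (-49.99, 16.98). The tangent condition forces LF to be normal to FS, so FS runs along (−sin 32°, cos 32°); with |FS| = 12.6, S = (-56.66, 27.67). Then cos ∠LSF = SL·SF / (|SL||SF|), giving 41.38°.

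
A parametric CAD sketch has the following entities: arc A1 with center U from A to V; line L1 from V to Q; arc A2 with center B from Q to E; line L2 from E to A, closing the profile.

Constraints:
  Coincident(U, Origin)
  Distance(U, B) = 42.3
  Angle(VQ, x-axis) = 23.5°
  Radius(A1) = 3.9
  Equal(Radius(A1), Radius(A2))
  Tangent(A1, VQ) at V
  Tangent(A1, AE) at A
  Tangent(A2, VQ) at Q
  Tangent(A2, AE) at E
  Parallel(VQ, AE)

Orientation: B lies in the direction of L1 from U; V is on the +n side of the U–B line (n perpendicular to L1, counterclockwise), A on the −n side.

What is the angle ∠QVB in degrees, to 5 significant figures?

5.2677°

Tangency of A1 to both parallel lines with radius 3.9 puts V and A at U ± 3.9·n: V = (-1.5551, 3.5765), A = (1.5551, -3.5765). Equal radii place Q and E the same way about B: Q = B + 3.9·n = (37.237, 20.444), E = B − 3.9·n = (40.347, 13.291). Then cos ∠QVB = VQ·VB / (|VQ||VB|), giving 5.2677°.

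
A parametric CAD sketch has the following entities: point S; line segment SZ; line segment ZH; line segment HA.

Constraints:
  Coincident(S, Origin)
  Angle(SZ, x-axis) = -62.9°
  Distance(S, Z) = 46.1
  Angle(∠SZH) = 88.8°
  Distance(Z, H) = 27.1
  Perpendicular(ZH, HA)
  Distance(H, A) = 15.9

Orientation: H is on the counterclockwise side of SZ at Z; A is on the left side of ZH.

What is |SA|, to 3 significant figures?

39.9

S is at the origin; SZ runs at -62.9° with length 46.1, so Z = 46.1·(cos -62.9°, sin -62.9°) = (21.0, -41.0). ∠SZH = 88.8°, so ZH runs at -62.9° + (180° − 88.8°) = 28.3° from the x-axis; with |ZH| = 27.1, H = Z + 27.1·(cos 28.3°, sin 28.3°) = (44.9, -28.2). ZH ⟂ HA; with |HA| = 15.9 on the left of ZH, A = H + 15.9·(-0.474, 0.880) = (37.3, -14.2). Then |SA| = |A − S| = 39.9.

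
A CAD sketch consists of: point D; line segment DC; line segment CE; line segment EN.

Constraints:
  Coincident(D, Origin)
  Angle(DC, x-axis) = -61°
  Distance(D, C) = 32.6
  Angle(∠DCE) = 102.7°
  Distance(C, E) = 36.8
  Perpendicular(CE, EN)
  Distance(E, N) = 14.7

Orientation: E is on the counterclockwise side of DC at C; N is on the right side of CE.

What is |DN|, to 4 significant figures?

64.00

D is at the origin; DC runs at -61.0° with length 32.6, so C = 32.6·(cos -61.0°, sin -61.0°) = (15.80, -28.51). ∠DCE = 102.7°, so CE runs at -61.0° + (180° − 102.7°) = 16.30° from the x-axis; with |CE| = 36.8, E = C + 36.8·(cos 16.30°, sin 16.30°) = (51.13, -18.18). The perpendicularity gives EN at right angles to CE; with |EN| = 14.7 on the right of CE, N = E + 14.7·(0.2807, -0.9598) = (55.25, -32.29). Then |DN| = |N − D| = 64.00.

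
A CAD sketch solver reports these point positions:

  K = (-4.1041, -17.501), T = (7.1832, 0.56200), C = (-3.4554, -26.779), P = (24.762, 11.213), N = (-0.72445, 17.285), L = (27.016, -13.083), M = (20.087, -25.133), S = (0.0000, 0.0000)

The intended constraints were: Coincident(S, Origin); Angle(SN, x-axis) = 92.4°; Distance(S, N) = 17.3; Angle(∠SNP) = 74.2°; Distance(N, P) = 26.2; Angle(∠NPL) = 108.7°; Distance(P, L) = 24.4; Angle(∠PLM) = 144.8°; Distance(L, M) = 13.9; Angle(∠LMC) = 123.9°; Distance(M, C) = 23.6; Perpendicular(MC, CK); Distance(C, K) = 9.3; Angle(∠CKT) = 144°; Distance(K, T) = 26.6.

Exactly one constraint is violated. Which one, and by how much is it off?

Distance(K, T) = 26.6 — off by 5.30.

S = (0.00, 0.00) ✓; SN at 92.40° ✓; |SN| = 17.30 ✓; ∠SNP = 74.20° ✓; |NP| = 26.20 ✓; ∠NPL = 108.7° ✓; |PL| = 24.40 ✓; ∠PLM = 144.8° ✓; |LM| = 13.90 ✓; ∠LMC = 123.9° ✓; |MC| = 23.60 ✓; ∠(MC, CK) = 90.00° ✓; |CK| = 9.301 ✓; ∠CKT = 144.0° ✓; |KT| = 21.30 ✗.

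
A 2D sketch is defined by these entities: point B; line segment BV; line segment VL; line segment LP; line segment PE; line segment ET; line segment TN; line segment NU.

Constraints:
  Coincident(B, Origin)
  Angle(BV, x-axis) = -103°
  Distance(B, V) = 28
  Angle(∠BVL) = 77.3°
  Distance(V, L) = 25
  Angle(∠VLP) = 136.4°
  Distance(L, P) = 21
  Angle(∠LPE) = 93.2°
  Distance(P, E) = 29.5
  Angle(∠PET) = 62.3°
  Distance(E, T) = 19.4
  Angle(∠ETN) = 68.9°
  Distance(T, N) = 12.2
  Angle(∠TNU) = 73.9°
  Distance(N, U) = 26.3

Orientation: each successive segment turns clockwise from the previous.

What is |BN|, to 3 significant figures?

21.6

B is at the origin; BV runs at -103.0° with length 28.0, so V = (-6.30, -27.3). ∠BVL = 77.3° gives VL at 154° from the x-axis; with |VL| = 25.0, L = (-28.8, -16.4). ∠VLP = 136.4° gives LP at 111° from the x-axis; with |LP| = 21.0, P = (-36.2, 3.20). ∠LPE = 93.2° gives PE at 23.9° from the x-axis; with |PE| = 29.5, E = (-9.28, 15.2). ∠PET = 62.3° gives ET at -93.8° from the x-axis; with |ET| = 19.4, T = (-10.6, -4.20). ∠ETN = 68.9° gives TN at 155° from the x-axis; with |TN| = 12.2, N = (-21.6, 0.934). Then |BN| = |N − B| = 21.6.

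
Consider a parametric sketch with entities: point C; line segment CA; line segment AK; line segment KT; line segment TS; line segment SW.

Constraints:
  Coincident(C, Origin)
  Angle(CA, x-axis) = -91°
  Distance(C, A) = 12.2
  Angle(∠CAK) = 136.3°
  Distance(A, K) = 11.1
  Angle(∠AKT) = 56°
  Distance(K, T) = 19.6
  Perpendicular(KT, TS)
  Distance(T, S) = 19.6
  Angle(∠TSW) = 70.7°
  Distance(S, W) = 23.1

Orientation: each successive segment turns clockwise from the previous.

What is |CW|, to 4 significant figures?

20.33

C is at the origin; CA runs at -91.0° with length 12.2, so A = (-0.2129, -12.20). ∠CAK = 136.3° gives AK at -134.7° from the x-axis; with |AK| = 11.1, K = (-8.021, -20.09). ∠AKT = 56.0° gives KT at 101.3° from the x-axis; with |KT| = 19.6, T = (-11.86, -0.8680). KT ⟂ TS, so TS runs at 11.30°; with |TS| = 19.6, S = (7.359, 2.973). ∠TSW = 70.7° gives SW at -98.00° from the x-axis; with |SW| = 23.1, W = (4.144, -19.90). Then |CW| = |W − C| = 20.33.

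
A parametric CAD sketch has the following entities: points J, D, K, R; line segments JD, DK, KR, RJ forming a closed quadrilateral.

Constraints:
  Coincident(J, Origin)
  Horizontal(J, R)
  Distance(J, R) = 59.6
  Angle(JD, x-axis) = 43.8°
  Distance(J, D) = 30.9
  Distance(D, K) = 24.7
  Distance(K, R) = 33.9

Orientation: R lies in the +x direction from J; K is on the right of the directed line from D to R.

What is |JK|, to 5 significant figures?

26.019

Checks: |DK| = 24.70 ✓; |KR| = 33.90 ✓.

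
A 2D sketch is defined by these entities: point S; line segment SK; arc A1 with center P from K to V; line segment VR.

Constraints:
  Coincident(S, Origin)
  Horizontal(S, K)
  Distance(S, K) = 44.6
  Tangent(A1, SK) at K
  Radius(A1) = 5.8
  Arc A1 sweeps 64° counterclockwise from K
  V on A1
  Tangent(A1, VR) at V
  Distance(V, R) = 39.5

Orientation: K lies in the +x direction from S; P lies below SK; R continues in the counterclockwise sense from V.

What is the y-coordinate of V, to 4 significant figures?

-3.257

S is at the origin; SK is horizontal with |SK| = 44.6 and K on the +x side, so K = (44.60, 0.000). A1 meets SK tangentially, so PK is at right angles to SK, so P = K + (0, -5.8) = (44.60, -5.800). On A1, K sits at bearing 90° from P; a 64° counterclockwise sweep puts V at bearing 154°, so V = P + 5.8·(cos 154°, sin 154°) = (39.39, -3.257). So V.y = -3.257.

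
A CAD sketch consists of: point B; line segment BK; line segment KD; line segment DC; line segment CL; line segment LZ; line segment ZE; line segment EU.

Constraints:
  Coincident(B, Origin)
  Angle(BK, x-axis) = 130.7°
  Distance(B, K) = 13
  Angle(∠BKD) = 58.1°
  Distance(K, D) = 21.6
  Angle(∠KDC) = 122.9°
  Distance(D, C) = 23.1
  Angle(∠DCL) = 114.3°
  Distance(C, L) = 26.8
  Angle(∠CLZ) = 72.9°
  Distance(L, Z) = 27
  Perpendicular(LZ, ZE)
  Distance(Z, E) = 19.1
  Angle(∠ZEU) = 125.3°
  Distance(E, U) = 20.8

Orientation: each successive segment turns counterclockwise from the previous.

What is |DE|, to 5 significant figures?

10.148

B is at the origin; BK runs at 130.7° with length 13.0, so K = (-8.4773, 9.8557). ∠BKD = 58.1° gives KD at -107.40° from the x-axis; with |KD| = 21.6, D = (-14.937, -10.756). ∠KDC = 122.9° gives DC at -50.300° from the x-axis; with |DC| = 23.1, C = (-0.18102, -28.529). ∠DCL = 114.3° gives CL at 15.400° from the x-axis; with |CL| = 26.8, L = (25.657, -21.412). ∠CLZ = 72.9° gives LZ at 122.50° from the x-axis; with |LZ| = 27.0, Z = (11.150, 1.3595). The perpendicularity gives ZE at right angles to LZ, so ZE runs at -147.50°; with |ZE| = 19.1, E = (-4.9591, -8.9029). Then |DE| = |E − D| = 10.148.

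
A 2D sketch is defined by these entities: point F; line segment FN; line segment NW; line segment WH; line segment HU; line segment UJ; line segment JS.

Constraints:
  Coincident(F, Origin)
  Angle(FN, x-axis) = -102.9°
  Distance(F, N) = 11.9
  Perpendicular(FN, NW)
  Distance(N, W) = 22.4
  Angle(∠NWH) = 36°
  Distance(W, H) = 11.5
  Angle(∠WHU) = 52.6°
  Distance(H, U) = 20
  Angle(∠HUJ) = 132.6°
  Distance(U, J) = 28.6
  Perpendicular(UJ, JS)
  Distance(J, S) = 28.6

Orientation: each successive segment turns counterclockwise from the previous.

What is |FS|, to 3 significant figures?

58.4

F is at the origin; FN runs at -102.9° with length 11.9, so N = (-2.66, -11.6). FN ⟂ NW, so NW runs at -12.9°; with |NW| = 22.4, W = (19.2, -16.6). ∠NWH = 36.0° gives WH at 131° from the x-axis; with |WH| = 11.5, H = (11.6, -7.93). ∠WHU = 52.6° gives HU at -102° from the x-axis; with |HU| = 20.0, U = (7.63, -27.5). ∠HUJ = 132.6° gives UJ at -54.1° from the x-axis; with |UJ| = 28.6, J = (24.4, -50.7). UJ ⟂ JS, so JS runs at 35.9°; with |JS| = 28.6, S = (47.6, -33.9). Then |FS| = |S − F| = 58.4.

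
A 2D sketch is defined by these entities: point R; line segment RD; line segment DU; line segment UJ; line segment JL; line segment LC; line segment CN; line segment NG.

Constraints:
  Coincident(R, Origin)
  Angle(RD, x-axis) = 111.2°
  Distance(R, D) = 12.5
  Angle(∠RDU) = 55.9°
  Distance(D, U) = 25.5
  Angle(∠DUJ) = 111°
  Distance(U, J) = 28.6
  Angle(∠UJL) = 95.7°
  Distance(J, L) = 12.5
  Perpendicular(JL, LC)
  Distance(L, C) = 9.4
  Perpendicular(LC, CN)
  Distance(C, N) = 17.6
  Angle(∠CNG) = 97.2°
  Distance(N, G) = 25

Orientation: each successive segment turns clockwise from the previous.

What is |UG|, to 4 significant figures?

44.19

R is at the origin; RD runs at 111.2° with length 12.5, so D = (-4.520, 11.65). ∠RDU = 55.9° gives DU at -12.90° from the x-axis; with |DU| = 25.5, U = (20.34, 5.961). ∠DUJ = 111.0° gives UJ at -81.90° from the x-axis; with |UJ| = 28.6, J = (24.37, -22.35). ∠UJL = 95.7° gives JL at -166.2° from the x-axis; with |JL| = 12.5, L = (12.23, -25.34). The perpendicularity gives LC at right angles to JL, so LC runs at 103.8°; with |LC| = 9.4, C = (9.984, -16.21). The perpendicularity gives CN at right angles to LC, so CN runs at 13.80°; with |CN| = 17.6, N = (27.08, -12.01). ∠CNG = 97.2° gives NG at -69.00° from the x-axis; with |NG| = 25.0, G = (36.04, -35.35). Then |UG| = |G − U| = 44.19.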